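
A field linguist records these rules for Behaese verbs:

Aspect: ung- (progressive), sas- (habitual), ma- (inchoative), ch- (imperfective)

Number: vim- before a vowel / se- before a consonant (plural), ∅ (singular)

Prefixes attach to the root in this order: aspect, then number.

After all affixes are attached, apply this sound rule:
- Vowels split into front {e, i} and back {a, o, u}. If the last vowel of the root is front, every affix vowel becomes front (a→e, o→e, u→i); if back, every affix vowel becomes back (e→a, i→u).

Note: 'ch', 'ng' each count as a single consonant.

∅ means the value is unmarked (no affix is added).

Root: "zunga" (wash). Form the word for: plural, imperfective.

sachzunga

Attach aspect imperfective ch- → chzunga.
Attach number plural se- (before consonant 'ch') → sechzunga.
Apply vowel harmony: sechzunga → sachzunga.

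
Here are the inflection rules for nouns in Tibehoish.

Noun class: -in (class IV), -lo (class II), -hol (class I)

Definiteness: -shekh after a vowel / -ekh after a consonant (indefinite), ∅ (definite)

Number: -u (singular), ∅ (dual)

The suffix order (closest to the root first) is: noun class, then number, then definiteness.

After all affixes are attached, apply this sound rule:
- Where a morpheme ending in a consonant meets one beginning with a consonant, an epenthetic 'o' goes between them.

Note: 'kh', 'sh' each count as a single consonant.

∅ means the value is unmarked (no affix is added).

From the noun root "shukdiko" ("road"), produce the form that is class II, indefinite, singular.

shukdikoloushekh

Attach noun class class II -lo → shukdikolo.
Attach number singular -u → shukdikolou.
Attach definiteness indefinite -shekh (after vowel 'u') → shukdikoloushekh.
Epenthesis: no change.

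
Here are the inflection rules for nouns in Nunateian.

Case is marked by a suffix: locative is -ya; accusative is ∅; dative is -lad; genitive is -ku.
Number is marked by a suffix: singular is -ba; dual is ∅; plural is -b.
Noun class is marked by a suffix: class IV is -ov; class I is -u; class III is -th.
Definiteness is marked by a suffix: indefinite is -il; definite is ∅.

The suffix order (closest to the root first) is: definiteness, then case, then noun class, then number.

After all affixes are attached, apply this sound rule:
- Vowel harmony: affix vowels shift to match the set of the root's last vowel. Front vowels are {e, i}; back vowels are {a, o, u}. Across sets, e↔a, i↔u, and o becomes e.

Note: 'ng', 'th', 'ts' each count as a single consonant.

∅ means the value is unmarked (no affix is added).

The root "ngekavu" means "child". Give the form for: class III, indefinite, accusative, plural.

Attach definiteness indefinite -il → ngekavuil.
case = accusative: zero marking, form stays ngekavuil.
Attach noun class class III -th → ngekavuilth.
Attach number plural -b → ngekavuilthb.
Apply vowel harmony: ngekavuilthb → ngekavuulthb.

ngekavuulthb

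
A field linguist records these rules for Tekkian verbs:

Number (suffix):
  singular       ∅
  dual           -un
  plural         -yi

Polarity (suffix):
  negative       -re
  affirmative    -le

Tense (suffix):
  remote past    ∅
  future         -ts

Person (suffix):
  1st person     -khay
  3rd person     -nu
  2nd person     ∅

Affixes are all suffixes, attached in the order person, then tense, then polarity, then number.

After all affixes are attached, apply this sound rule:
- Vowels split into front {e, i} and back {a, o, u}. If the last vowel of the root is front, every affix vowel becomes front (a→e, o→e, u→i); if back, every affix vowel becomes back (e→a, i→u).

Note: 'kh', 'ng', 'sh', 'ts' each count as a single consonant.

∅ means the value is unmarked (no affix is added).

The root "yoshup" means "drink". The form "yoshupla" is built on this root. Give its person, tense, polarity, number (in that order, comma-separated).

Segment: yoshup-le.
person: ∅ → 2nd person.
tense: ∅ → remote past.
polarity: -le → affirmative.
number: ∅ → singular.

2nd person, remote past, affirmative, singular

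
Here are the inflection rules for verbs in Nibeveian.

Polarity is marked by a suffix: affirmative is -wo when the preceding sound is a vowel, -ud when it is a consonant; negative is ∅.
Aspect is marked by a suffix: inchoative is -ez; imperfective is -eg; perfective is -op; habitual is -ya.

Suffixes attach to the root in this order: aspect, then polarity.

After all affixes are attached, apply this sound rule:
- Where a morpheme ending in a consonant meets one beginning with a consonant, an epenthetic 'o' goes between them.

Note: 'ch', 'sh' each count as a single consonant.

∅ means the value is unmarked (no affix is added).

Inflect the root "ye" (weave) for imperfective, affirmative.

yeegud

Attach aspect imperfective -eg → yeeg.
Attach polarity affirmative -ud (after consonant 'g') → yeegud.
Epenthesis: no change.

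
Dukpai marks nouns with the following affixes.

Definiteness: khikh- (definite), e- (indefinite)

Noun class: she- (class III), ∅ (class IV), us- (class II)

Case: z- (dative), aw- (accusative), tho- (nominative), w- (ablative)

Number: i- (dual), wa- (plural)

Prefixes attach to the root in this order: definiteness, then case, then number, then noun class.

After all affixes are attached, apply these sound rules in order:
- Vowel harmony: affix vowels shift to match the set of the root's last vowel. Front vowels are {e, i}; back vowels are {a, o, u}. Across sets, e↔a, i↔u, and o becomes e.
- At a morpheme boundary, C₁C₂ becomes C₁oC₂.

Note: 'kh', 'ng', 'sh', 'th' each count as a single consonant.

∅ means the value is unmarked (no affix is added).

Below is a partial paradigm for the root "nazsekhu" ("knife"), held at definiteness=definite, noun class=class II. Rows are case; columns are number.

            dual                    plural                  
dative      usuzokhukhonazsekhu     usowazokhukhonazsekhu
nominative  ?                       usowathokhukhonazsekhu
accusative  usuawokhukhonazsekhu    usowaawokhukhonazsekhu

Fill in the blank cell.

Attach definiteness definite khikh- → khikhnazsekhu.
Attach case nominative tho- → thokhikhnazsekhu.
Attach number dual i- → ithokhikhnazsekhu.
Attach noun class class II us- → usithokhikhnazsekhu.
Apply vowel harmony: usithokhikhnazsekhu → usuthokhukhnazsekhu.
Apply epenthesis: usuthokhukhnazsekhu → usuthokhukhonazsekhu.

usuthokhukhonazsekhu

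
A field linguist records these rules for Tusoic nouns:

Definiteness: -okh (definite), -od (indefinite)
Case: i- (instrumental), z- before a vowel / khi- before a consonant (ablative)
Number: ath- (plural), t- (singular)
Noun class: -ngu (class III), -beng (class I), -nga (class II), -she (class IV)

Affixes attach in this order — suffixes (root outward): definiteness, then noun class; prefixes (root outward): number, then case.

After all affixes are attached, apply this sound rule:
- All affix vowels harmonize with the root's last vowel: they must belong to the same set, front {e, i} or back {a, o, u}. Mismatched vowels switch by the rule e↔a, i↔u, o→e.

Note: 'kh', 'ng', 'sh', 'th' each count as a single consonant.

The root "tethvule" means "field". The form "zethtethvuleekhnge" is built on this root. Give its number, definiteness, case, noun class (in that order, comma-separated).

Segment: z-ath-tethvule-okh-nga.
number: ath- → plural.
definiteness: -okh → definite.
case: z/khi- → ablative.
noun class: -nga → class II.

plural, definite, ablative, class II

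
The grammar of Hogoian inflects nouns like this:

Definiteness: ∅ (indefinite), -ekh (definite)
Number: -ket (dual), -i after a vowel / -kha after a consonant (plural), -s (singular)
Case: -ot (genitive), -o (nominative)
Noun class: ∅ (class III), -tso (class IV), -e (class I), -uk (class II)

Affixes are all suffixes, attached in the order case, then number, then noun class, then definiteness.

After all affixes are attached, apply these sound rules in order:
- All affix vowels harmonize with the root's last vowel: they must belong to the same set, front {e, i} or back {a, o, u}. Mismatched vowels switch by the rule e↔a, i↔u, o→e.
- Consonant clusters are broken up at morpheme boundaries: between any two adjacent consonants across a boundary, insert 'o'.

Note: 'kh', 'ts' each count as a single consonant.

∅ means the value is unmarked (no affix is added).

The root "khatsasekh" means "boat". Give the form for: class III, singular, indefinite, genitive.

Attach case genitive -ot → khatsasekhot.
Attach number singular -s → khatsasekhots.
noun class = class III: zero marking, form stays khatsasekhots.
definiteness = indefinite: zero marking, form stays khatsasekhots.
Apply vowel harmony: khatsasekhots → khatsasekhets.
Apply epenthesis: khatsasekhets → khatsasekhetos.

khatsasekhetos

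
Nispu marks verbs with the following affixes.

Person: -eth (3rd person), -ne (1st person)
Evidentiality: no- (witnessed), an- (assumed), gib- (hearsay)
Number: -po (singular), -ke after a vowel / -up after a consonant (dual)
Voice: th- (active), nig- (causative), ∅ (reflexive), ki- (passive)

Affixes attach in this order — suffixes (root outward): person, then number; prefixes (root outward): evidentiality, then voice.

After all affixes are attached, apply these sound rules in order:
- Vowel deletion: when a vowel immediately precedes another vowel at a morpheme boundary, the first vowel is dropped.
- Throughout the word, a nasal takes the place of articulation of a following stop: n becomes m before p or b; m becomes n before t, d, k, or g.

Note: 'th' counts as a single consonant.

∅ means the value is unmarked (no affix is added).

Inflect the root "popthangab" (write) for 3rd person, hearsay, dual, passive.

Attach person 3rd person -eth → popthangabeth.
Attach evidentiality hearsay gib- → gibpopthangabeth.
Attach voice passive ki- → kigibpopthangabeth.
Attach number dual -up (after consonant 'th') → kigibpopthangabethup.
Vowel deletion: no change.
Nasal assimilation: no change.

kigibpopthangabethup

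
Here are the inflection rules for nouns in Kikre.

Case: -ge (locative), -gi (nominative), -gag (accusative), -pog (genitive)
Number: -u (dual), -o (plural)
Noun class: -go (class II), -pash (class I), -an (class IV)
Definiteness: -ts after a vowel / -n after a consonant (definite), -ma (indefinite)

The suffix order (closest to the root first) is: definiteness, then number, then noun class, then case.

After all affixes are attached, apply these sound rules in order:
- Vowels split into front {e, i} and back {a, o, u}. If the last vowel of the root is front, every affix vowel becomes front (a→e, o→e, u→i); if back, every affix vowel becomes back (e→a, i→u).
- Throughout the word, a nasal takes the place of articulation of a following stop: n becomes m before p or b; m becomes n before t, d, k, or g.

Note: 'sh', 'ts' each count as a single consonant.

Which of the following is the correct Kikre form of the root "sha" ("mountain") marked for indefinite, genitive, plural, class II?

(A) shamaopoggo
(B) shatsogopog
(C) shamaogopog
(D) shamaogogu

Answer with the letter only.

Attach definiteness indefinite -ma → shama.
Attach number plural -o → shamao.
Attach noun class class II -go → shamaogo.
Attach case genitive -pog → shamaogopog.
Vowel harmony: no change.
Nasal assimilation: no change.
So the correct form is shamaogopog, option (C).
(B) shatsogopog is wrong: it uses definite instead of indefinite for definiteness.
(A) shamaopoggo is wrong: it has the affixes in the wrong order.
(D) shamaogogu is wrong: it uses nominative instead of genitive for case.

C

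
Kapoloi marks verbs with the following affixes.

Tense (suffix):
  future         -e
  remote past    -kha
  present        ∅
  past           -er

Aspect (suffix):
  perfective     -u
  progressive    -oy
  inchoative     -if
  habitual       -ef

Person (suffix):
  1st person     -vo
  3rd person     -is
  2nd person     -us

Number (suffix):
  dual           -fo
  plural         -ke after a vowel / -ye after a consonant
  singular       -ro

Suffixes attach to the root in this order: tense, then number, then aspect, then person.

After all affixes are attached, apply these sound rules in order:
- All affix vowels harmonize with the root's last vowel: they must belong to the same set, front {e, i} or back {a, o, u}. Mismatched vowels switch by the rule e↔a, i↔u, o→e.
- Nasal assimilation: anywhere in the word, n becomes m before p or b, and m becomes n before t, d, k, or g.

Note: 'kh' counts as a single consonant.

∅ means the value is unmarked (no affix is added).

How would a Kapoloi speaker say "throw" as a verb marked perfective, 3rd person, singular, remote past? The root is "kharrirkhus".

kharrirkhuskharouus

Attach tense remote past -kha → kharrirkhuskha.
Attach number singular -ro → kharrirkhuskharo.
Attach aspect perfective -u → kharrirkhuskharou.
Attach person 3rd person -is → kharrirkhuskharouis.
Apply vowel harmony: kharrirkhuskharouis → kharrirkhuskharouus.
Nasal assimilation: no change.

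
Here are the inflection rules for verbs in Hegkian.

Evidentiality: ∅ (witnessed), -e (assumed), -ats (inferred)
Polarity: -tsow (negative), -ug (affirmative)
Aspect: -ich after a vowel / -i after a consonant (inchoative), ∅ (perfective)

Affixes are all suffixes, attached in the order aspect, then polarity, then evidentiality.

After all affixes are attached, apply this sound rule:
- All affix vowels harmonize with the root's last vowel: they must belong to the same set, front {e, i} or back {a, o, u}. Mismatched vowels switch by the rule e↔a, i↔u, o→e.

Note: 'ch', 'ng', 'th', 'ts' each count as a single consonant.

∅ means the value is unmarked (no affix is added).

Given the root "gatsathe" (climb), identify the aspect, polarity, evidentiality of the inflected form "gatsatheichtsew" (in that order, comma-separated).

Segment: gatsathe-ich-tsow.
aspect: -ich/i → inchoative.
polarity: -tsow → negative.
evidentiality: ∅ → witnessed.

inchoative, negative, witnessed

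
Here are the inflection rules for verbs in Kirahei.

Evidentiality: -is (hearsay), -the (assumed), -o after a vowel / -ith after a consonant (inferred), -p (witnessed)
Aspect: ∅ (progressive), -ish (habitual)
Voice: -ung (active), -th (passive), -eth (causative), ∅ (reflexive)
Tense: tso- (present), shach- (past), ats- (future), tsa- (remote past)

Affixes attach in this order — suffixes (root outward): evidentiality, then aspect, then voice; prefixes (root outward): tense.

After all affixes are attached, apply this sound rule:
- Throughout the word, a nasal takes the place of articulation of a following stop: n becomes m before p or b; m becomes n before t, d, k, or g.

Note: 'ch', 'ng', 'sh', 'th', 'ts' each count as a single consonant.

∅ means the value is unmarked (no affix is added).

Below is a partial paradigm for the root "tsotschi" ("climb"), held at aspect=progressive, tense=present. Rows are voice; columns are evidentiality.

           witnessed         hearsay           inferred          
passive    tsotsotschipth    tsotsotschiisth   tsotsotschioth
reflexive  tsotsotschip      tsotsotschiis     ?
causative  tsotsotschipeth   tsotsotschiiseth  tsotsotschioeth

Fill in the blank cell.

tsotsotschio

Attach evidentiality inferred -o (after vowel 'i') → tsotschio.
aspect = progressive: zero marking, form stays tsotschio.
Attach tense present tso- → tsotsotschio.
voice = reflexive: zero marking, form stays tsotsotschio.
Nasal assimilation: no change.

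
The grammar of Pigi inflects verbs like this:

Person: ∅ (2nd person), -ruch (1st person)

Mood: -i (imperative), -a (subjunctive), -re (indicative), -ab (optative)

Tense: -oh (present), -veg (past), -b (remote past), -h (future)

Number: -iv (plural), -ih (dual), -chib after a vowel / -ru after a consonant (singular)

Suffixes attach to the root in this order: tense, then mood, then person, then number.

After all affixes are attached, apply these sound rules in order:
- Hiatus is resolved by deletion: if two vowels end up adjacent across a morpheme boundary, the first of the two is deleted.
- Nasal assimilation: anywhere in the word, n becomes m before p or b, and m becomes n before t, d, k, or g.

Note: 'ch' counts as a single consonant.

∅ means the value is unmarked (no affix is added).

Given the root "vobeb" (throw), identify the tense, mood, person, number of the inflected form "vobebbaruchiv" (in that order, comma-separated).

remote past, subjunctive, 1st person, plural

Segment: vobeb-b-a-ruch-iv.
tense: -b → remote past.
mood: -a → subjunctive.
person: -ruch → 1st person.
number: -iv → plural.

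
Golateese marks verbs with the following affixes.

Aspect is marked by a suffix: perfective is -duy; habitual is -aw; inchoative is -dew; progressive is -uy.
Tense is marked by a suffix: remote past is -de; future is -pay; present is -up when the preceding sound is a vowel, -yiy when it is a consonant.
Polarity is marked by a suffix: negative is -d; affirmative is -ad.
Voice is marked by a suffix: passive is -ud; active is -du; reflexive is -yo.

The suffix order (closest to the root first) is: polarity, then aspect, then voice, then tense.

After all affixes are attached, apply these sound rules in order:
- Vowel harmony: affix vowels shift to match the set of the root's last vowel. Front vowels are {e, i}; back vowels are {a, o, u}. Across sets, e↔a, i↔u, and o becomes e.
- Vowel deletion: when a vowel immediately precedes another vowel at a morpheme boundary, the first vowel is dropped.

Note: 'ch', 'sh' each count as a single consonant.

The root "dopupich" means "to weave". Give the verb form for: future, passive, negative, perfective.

Attach polarity negative -d → dopupichd.
Attach aspect perfective -duy → dopupichdduy.
Attach voice passive -ud → dopupichdduyud.
Attach tense future -pay → dopupichdduyudpay.
Apply vowel harmony: dopupichdduyudpay → dopupichddiyidpey.
Vowel deletion: no change.

dopupichddiyidpey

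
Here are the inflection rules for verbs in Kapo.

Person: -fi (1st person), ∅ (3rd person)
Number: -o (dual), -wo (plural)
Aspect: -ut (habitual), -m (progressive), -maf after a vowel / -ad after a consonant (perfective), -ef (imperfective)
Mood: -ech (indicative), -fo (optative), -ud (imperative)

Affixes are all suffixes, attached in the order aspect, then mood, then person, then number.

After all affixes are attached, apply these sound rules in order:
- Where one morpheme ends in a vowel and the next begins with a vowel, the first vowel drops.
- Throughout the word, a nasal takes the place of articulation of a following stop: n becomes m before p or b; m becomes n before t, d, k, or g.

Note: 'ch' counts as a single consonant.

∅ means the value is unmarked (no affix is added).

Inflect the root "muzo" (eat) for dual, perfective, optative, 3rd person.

Attach aspect perfective -maf (after vowel 'o') → muzomaf.
Attach mood optative -fo → muzomaffo.
person = 3rd person: zero marking, form stays muzomaffo.
Attach number dual -o → muzomaffoo.
Apply vowel deletion: muzomaffoo → muzomaffo.
Nasal assimilation: no change.

muzomaffo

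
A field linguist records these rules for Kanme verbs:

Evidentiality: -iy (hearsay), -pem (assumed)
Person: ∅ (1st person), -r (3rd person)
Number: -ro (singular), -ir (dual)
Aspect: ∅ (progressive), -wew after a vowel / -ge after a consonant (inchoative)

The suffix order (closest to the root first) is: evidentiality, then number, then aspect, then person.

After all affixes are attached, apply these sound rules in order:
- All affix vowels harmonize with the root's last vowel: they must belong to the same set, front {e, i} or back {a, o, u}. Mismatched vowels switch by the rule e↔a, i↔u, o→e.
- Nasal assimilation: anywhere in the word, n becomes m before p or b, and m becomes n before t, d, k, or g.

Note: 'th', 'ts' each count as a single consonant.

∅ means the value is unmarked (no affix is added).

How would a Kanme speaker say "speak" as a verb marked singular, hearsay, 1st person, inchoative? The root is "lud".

luduyrowaw

Attach evidentiality hearsay -iy → ludiy.
Attach number singular -ro → ludiyro.
Attach aspect inchoative -wew (after vowel 'o') → ludiyrowew.
person = 1st person: zero marking, form stays ludiyrowew.
Apply vowel harmony: ludiyrowew → luduyrowaw.
Nasal assimilation: no change.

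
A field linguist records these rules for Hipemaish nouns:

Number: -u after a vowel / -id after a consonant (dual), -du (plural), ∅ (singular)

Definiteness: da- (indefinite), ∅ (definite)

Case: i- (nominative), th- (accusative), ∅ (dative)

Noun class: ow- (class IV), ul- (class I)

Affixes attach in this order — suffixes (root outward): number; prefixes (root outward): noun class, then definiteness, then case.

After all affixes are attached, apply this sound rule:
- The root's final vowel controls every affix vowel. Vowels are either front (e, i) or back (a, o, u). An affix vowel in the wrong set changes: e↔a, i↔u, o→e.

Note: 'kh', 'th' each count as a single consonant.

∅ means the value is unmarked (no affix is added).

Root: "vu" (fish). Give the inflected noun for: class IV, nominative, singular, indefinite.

number = singular: zero marking, form stays vu.
Attach noun class class IV ow- → owvu.
Attach definiteness indefinite da- → daowvu.
Attach case nominative i- → idaowvu.
Apply vowel harmony: idaowvu → udaowvu.

udaowvu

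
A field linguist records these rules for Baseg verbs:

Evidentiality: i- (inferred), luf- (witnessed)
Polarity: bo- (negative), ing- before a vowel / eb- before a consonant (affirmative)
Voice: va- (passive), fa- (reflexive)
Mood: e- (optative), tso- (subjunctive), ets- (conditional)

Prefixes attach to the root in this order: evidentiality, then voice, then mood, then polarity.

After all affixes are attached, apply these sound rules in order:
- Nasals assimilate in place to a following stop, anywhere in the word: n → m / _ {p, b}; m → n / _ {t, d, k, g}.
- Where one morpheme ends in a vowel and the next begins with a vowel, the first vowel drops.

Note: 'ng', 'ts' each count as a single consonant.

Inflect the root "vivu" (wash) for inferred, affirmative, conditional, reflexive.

Attach evidentiality inferred i- → ivivu.
Attach voice reflexive fa- → faivivu.
Attach mood conditional ets- → etsfaivivu.
Attach polarity affirmative ing- (before vowel 'e') → ingetsfaivivu.
Nasal assimilation: no change.
Apply vowel deletion: ingetsfaivivu → ingetsfivivu.

ingetsfivivu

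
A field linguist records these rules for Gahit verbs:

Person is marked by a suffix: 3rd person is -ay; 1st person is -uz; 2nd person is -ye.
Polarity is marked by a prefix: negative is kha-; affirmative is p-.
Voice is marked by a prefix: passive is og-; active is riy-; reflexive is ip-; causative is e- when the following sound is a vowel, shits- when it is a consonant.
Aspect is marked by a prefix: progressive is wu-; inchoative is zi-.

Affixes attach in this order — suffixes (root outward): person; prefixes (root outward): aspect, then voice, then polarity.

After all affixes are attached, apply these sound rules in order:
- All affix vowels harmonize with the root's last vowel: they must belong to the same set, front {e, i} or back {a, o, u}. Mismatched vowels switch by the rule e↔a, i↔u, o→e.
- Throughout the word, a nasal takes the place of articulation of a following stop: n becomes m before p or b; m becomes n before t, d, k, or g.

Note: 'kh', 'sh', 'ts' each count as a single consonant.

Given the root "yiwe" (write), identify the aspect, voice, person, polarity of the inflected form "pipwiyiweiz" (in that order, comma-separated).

progressive, reflexive, 1st person, affirmative

Segment: p-ip-wu-yiwe-uz.
aspect: wu- → progressive.
voice: ip- → reflexive.
person: -uz → 1st person.
polarity: p- → affirmative.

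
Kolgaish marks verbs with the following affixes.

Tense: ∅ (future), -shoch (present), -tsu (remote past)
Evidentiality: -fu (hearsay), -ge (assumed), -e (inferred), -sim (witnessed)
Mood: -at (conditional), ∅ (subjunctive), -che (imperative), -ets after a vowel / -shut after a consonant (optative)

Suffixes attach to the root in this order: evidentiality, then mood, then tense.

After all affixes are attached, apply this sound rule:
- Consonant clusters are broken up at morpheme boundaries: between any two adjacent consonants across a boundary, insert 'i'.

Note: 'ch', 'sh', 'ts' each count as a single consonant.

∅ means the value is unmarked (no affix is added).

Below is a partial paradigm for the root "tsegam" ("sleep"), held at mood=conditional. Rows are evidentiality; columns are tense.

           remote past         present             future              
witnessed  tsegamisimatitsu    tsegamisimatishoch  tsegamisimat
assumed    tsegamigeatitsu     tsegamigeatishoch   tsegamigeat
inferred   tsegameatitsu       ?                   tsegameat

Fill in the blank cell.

Attach evidentiality inferred -e → tsegame.
Attach mood conditional -at → tsegameat.
Attach tense present -shoch → tsegameatshoch.
Apply epenthesis: tsegameatshoch → tsegameatishoch.

tsegameatishoch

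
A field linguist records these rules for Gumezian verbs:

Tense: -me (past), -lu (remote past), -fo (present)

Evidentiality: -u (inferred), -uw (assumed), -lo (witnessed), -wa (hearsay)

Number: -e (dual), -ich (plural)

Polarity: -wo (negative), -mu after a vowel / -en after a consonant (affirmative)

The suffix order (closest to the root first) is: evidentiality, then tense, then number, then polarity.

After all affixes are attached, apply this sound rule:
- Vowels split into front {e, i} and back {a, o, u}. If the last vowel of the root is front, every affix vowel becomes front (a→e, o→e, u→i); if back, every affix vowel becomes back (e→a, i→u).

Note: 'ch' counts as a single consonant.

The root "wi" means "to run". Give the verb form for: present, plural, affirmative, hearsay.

Attach evidentiality hearsay -wa → wiwa.
Attach tense present -fo → wiwafo.
Attach number plural -ich → wiwafoich.
Attach polarity affirmative -en (after consonant 'ch') → wiwafoichen.
Apply vowel harmony: wiwafoichen → wiwefeichen.

wiwefeichen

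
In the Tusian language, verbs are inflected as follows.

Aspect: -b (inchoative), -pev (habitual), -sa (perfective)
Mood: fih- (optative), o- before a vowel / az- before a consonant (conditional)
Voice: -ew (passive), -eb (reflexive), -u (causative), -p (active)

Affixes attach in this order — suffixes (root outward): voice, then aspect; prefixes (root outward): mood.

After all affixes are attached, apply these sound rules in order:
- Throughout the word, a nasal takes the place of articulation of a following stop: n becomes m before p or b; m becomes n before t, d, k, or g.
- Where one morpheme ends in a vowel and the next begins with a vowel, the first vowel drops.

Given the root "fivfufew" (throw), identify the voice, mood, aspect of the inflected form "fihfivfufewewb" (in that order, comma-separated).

Segment: fih-fivfufew-ew-b.
voice: -ew → passive.
mood: fih- → optative.
aspect: -b → inchoative.

passive, optative, inchoative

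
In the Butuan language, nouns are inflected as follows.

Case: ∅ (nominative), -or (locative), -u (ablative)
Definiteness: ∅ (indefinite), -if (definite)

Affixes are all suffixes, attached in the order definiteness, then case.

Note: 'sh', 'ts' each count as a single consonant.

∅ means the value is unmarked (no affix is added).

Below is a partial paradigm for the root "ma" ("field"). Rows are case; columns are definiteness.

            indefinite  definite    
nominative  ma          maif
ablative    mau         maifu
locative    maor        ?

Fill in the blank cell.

Attach definiteness definite -if → maif.
Attach case locative -or → maifor.

maifor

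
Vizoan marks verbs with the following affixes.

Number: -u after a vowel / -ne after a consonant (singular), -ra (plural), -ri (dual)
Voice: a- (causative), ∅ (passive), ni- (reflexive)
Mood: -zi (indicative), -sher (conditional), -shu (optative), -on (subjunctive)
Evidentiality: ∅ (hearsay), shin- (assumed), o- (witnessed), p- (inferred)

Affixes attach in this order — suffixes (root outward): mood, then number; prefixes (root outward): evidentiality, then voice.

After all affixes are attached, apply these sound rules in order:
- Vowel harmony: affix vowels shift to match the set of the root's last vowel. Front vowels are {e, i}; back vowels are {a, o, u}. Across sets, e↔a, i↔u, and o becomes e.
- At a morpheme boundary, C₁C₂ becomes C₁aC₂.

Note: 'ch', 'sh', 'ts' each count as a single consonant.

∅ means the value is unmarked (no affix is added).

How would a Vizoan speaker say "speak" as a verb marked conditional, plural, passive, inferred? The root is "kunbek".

Attach mood conditional -sher → kunbeksher.
Attach evidentiality inferred p- → pkunbeksher.
Attach number plural -ra → pkunbeksherra.
voice = passive: zero marking, form stays pkunbeksherra.
Apply vowel harmony: pkunbeksherra → pkunbeksherre.
Apply epenthesis: pkunbeksherre → pakunbekasherare.

pakunbekasherare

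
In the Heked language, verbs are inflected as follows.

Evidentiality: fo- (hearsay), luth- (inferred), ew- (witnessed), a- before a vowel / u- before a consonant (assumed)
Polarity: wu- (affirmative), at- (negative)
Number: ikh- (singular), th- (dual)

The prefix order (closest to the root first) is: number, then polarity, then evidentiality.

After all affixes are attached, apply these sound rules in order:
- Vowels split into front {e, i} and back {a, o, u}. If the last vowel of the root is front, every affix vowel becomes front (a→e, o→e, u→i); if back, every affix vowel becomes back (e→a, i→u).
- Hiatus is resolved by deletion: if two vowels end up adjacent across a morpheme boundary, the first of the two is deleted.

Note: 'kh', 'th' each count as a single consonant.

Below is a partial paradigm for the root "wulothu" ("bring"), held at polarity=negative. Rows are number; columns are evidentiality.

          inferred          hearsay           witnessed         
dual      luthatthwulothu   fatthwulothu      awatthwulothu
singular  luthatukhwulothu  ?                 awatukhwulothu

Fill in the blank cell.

Attach number singular ikh- → ikhwulothu.
Attach polarity negative at- → atikhwulothu.
Attach evidentiality hearsay fo- → foatikhwulothu.
Apply vowel harmony: foatikhwulothu → foatukhwulothu.
Apply vowel deletion: foatukhwulothu → fatukhwulothu.

fatukhwulothu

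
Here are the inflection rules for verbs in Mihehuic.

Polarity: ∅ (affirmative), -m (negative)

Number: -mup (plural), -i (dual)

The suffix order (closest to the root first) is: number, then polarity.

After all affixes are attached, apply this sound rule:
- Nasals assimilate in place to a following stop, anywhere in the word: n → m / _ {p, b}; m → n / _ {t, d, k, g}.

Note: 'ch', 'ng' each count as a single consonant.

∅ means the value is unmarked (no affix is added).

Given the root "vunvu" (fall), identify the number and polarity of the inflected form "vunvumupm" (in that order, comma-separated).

Segment: vunvu-mup-m.
number: -mup → plural.
polarity: -m → negative.

plural, negative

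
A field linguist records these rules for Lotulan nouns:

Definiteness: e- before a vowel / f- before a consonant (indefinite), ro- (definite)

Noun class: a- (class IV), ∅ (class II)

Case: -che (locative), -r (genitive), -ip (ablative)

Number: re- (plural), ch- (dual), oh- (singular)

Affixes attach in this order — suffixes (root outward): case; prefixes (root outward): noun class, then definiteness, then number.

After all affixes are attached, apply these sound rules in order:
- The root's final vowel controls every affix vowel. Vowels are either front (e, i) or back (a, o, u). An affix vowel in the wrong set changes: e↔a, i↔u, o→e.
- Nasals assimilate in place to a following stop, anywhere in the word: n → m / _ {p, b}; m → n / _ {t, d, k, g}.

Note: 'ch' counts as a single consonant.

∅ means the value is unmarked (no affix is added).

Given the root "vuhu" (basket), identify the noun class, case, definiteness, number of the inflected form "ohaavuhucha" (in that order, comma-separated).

class IV, locative, indefinite, singular

Segment: oh-e-a-vuhu-che.
noun class: a- → class IV.
case: -che → locative.
definiteness: e/f- → indefinite.
number: oh- → singular.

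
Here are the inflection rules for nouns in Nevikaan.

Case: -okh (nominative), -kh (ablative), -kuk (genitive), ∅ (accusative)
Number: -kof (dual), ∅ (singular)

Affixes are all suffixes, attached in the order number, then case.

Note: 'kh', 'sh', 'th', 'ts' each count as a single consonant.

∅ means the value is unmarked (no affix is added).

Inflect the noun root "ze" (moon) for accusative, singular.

ze

number = singular: zero marking, form stays ze.
case = accusative: zero marking, form stays ze.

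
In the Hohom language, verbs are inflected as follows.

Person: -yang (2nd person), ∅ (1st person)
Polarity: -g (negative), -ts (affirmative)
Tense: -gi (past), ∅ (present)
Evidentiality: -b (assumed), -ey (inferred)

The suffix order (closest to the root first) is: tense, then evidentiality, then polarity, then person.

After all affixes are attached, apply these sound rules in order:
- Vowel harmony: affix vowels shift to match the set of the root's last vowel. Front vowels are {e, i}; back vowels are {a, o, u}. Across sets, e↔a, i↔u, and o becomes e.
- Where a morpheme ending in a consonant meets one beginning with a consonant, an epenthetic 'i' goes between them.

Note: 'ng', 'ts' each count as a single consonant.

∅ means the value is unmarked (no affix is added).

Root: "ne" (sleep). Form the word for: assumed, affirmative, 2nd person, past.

negibitsiyeng

Attach tense past -gi → negi.
Attach evidentiality assumed -b → negib.
Attach polarity affirmative -ts → negibts.
Attach person 2nd person -yang → negibtsyang.
Apply vowel harmony: negibtsyang → negibtsyeng.
Apply epenthesis: negibtsyeng → negibitsiyeng.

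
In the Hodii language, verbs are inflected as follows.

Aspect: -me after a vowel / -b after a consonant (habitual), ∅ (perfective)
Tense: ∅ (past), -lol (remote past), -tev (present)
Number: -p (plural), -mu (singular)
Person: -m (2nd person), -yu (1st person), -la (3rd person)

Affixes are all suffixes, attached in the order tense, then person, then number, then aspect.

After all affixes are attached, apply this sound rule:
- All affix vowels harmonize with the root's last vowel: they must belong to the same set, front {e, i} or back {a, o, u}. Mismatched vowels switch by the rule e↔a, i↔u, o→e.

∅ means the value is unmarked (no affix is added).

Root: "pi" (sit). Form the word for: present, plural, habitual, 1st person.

pitevyipb

Attach tense present -tev → pitev.
Attach person 1st person -yu → pitevyu.
Attach number plural -p → pitevyup.
Attach aspect habitual -b (after consonant 'p') → pitevyupb.
Apply vowel harmony: pitevyupb → pitevyipb.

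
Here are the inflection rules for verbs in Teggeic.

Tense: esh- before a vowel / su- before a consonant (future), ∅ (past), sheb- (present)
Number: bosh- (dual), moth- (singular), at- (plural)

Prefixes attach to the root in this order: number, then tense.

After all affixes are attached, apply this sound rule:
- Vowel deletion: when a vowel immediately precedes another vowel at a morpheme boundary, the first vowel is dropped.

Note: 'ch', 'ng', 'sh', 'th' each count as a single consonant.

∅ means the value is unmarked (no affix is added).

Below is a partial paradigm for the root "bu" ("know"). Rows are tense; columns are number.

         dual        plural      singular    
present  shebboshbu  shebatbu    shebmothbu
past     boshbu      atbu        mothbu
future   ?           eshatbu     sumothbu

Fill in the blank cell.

suboshbu

Attach number dual bosh- → boshbu.
Attach tense future su- (before consonant 'b') → suboshbu.
Vowel deletion: no change.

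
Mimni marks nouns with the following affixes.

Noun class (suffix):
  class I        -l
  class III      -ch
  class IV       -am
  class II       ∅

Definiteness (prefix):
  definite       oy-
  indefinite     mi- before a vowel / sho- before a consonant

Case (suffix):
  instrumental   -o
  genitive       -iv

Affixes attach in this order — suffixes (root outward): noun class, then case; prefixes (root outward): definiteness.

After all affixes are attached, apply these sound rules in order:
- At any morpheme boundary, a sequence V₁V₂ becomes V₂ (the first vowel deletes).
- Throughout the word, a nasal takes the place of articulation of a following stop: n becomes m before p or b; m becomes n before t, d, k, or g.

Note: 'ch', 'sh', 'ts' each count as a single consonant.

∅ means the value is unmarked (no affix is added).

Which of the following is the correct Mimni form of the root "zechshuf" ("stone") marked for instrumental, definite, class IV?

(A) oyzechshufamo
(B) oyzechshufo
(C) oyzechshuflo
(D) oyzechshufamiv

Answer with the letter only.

Attach noun class class IV -am → zechshufam.
Attach definiteness definite oy- → oyzechshufam.
Attach case instrumental -o → oyzechshufamo.
Vowel deletion: no change.
Nasal assimilation: no change.
So the correct form is oyzechshufamo, option (A).
(B) oyzechshufo is wrong: it uses class II instead of class IV for noun class.
(C) oyzechshuflo is wrong: it uses class I instead of class IV for noun class.
(D) oyzechshufamiv is wrong: it uses genitive instead of instrumental for case.

A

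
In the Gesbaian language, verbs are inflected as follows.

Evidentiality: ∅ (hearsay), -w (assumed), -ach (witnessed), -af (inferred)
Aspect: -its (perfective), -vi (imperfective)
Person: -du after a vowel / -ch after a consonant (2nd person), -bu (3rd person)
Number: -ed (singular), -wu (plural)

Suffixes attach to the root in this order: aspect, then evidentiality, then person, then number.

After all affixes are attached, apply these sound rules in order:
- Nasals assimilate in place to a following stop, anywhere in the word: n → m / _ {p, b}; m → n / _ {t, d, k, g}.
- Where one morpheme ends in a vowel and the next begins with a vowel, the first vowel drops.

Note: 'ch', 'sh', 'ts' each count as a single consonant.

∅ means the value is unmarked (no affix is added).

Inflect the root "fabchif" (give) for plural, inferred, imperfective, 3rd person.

fabchifvafbuwu

Attach aspect imperfective -vi → fabchifvi.
Attach evidentiality inferred -af → fabchifviaf.
Attach person 3rd person -bu → fabchifviafbu.
Attach number plural -wu → fabchifviafbuwu.
Nasal assimilation: no change.
Apply vowel deletion: fabchifviafbuwu → fabchifvafbuwu.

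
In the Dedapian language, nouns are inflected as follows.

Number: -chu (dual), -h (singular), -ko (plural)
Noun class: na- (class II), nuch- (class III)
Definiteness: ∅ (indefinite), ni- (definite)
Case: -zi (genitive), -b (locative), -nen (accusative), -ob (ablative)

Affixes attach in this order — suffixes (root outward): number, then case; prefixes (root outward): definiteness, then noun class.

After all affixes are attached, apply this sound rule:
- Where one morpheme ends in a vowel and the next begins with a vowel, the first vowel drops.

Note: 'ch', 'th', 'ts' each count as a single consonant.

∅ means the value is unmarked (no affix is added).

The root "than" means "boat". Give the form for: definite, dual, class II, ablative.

nanithanchob

Attach definiteness definite ni- → nithan.
Attach number dual -chu → nithanchu.
Attach noun class class II na- → nanithanchu.
Attach case ablative -ob → nanithanchuob.
Apply vowel deletion: nanithanchuob → nanithanchob.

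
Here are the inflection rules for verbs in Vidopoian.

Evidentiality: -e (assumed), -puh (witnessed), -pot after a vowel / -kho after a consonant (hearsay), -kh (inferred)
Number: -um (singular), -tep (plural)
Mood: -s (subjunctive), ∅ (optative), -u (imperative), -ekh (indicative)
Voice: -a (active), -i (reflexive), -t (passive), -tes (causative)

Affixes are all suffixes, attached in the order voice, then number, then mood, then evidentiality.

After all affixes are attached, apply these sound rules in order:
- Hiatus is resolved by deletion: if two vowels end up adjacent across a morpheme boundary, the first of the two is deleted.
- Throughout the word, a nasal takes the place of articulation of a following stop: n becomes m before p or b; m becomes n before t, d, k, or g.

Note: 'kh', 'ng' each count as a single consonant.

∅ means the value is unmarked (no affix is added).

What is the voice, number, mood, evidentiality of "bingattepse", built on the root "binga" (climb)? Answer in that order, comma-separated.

Segment: binga-t-tep-s-e.
voice: -t → passive.
number: -tep → plural.
mood: -s → subjunctive.
evidentiality: -e → assumed.

passive, plural, subjunctive, assumed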